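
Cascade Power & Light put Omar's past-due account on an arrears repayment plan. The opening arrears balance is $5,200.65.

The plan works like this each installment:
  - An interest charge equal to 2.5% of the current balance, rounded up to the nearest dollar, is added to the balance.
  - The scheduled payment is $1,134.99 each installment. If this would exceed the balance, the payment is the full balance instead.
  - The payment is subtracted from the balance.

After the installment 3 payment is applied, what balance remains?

$2,111.68

Installment 1: opening $5,200.65; interest $131.00 → $5,331.65; payment $1,134.99; balance $4,196.66
Installment 2: opening $4,196.66; interest $105.00 → $4,301.66; payment $1,134.99; balance $3,166.67
Installment 3: opening $3,166.67; interest $80.00 → $3,246.67; payment $1,134.99; balance $2,111.68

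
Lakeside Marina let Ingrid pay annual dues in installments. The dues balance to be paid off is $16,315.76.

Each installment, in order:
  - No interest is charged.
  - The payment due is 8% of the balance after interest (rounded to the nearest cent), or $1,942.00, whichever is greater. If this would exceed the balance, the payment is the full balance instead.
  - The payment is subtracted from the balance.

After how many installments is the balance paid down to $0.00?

9

Installment 1: $16,315.76 − $1,942.00 → $14,373.76
Installment 2: $14,373.76 − $1,942.00 → $12,431.76
Installment 3: $12,431.76 − $1,942.00 → $10,489.76
Installment 4: $10,489.76 − $1,942.00 → $8,547.76
Installment 5: $8,547.76 − $1,942.00 → $6,605.76
Installment 6: $6,605.76 − $1,942.00 → $4,663.76
Installment 7: $4,663.76 − $1,942.00 → $2,721.76
Installment 8: $2,721.76 − $1,942.00 → $779.76
Installment 9: $779.76 − $779.76 → $0.00
Balance reaches $0.00 in installment 9.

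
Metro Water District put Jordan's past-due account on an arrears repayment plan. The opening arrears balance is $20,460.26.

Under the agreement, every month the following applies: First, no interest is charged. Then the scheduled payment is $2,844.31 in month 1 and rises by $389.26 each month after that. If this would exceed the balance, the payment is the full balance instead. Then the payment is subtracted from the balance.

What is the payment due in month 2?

$3,233.57

Month 1: opening $20,460.26; payment $2,844.31; balance $17,615.95
Month 2: opening $17,615.95; payment $3,233.57; balance $14,382.38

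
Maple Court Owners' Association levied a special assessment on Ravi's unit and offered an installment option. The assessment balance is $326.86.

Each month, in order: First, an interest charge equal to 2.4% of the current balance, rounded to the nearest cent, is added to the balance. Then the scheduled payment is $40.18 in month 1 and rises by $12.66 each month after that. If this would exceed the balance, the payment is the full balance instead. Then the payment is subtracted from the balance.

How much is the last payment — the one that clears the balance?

# | Opening | Interest | Payment | End bal
1 | $326.86 | $7.84 | $40.18 | $294.52
2 | $294.52 | $7.07 | $52.84 | $248.75
3 | $248.75 | $5.97 | $65.50 | $189.22
4 | $189.22 | $4.54 | $78.16 | $115.60
5 | $115.60 | $2.77 | $90.82 | $27.55
6 | $27.55 | $0.66 | $28.21 | $0.00

$28.21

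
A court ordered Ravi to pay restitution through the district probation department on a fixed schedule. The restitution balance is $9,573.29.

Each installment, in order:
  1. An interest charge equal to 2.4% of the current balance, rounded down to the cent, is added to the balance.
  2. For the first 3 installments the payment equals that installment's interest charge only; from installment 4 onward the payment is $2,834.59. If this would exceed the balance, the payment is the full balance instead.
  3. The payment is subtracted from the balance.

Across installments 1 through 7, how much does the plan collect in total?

$10,800.42

Installment 1: $9,573.29 +$229.75 interest = $9,803.04; pay $229.75 → $9,573.29
Installment 2: $9,573.29 +$229.75 interest = $9,803.04; pay $229.75 → $9,573.29
Installment 3: $9,573.29 +$229.75 interest = $9,803.04; pay $229.75 → $9,573.29
Installment 4: $9,573.29 +$229.75 interest = $9,803.04; pay $2,834.59 → $6,968.45
Installment 5: $6,968.45 +$167.24 interest = $7,135.69; pay $2,834.59 → $4,301.10
Installment 6: $4,301.10 +$103.22 interest = $4,404.32; pay $2,834.59 → $1,569.73
Installment 7: $1,569.73 +$37.67 interest = $1,607.40; pay $1,607.40 → $0.00
Total paid: $10,800.42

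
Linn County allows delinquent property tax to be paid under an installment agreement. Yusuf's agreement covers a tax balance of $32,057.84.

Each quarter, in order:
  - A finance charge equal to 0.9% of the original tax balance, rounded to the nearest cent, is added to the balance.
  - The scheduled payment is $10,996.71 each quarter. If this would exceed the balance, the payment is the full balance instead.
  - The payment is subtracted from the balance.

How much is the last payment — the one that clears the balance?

$10,929.98

Quarter 1: $32,057.84 +$288.52 interest = $32,346.36; pay $10,996.71 → $21,349.65
Quarter 2: $21,349.65 +$288.52 interest = $21,638.17; pay $10,996.71 → $10,641.46
Quarter 3: $10,641.46 +$288.52 interest = $10,929.98; pay $10,929.98 → $0.00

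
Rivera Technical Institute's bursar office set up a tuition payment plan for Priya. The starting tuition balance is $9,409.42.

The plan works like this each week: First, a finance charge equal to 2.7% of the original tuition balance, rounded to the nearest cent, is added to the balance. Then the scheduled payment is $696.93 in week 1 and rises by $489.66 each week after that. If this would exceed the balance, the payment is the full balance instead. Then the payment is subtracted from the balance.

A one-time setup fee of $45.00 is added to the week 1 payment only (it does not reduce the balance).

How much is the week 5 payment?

Week 1: $9,409.42 +$254.05 interest = $9,663.47; pay $696.93 (+ $45.00 fee) → $8,966.54
Week 2: $8,966.54 +$254.05 interest = $9,220.59; pay $1,186.59 → $8,034.00
Week 3: $8,034.00 +$254.05 interest = $8,288.05; pay $1,676.25 → $6,611.80
Week 4: $6,611.80 +$254.05 interest = $6,865.85; pay $2,165.91 → $4,699.94
Week 5: $4,699.94 +$254.05 interest = $4,953.99; pay $2,655.57 → $2,298.42

$2,655.57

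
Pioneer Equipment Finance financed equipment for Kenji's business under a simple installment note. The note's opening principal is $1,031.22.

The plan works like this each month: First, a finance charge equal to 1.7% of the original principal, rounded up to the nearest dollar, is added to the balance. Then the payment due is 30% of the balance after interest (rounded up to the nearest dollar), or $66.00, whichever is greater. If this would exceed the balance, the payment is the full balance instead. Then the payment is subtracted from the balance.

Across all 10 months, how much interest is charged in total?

Month 1: opening $1,031.22; interest $18.00 → $1,049.22; payment $315.00; balance $734.22
Month 2: opening $734.22; interest $18.00 → $752.22; payment $226.00; balance $526.22
Month 3: opening $526.22; interest $18.00 → $544.22; payment $164.00; balance $380.22
Month 4: opening $380.22; interest $18.00 → $398.22; payment $120.00; balance $278.22
Month 5: opening $278.22; interest $18.00 → $296.22; payment $89.00; balance $207.22
Month 6: opening $207.22; interest $18.00 → $225.22; payment $68.00; balance $157.22
Month 7: opening $157.22; interest $18.00 → $175.22; payment $66.00; balance $109.22
Month 8: opening $109.22; interest $18.00 → $127.22; payment $66.00; balance $61.22
Month 9: opening $61.22; interest $18.00 → $79.22; payment $66.00; balance $13.22
Month 10: opening $13.22; interest $18.00 → $31.22; payment $31.22; balance $0.00
Total interest: $18.00 + $18.00 + $18.00 + $18.00 + $18.00 + $18.00 + $18.00 + $18.00 + $18.00 + $18.00 = $180.00

$180.00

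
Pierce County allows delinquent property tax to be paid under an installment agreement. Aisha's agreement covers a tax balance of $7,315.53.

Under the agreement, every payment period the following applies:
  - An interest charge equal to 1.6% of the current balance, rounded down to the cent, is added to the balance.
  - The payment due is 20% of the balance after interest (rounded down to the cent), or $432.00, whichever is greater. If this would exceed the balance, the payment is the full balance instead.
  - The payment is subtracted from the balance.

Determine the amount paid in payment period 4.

$798.21

Payment period 1: $7,315.53 +$117.04 interest = $7,432.57; pay $1,486.51 → $5,946.06
Payment period 2: $5,946.06 +$95.13 interest = $6,041.19; pay $1,208.23 → $4,832.96
Payment period 3: $4,832.96 +$77.32 interest = $4,910.28; pay $982.05 → $3,928.23
Payment period 4: $3,928.23 +$62.85 interest = $3,991.08; pay $798.21 → $3,192.87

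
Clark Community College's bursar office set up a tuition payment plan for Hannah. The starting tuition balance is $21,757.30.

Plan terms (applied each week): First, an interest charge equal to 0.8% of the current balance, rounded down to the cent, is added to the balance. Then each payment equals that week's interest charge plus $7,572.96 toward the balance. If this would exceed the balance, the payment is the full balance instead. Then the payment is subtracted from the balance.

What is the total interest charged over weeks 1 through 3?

$340.41

# | Opening | Interest | Payment | End bal
1 | $21,757.30 | $174.05 | $7,747.01 | $14,184.34
2 | $14,184.34 | $113.47 | $7,686.43 | $6,611.38
3 | $6,611.38 | $52.89 | $6,664.27 | $0.00
Total interest: $174.05 + $113.47 + $52.89 = $340.41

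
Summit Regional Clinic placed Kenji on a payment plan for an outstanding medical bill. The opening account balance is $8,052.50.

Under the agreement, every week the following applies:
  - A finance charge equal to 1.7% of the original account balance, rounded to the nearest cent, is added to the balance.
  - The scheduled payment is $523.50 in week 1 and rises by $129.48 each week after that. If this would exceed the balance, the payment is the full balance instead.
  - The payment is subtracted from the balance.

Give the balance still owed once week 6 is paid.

$3,790.64

Week 1: $8,052.50 +$136.89 interest = $8,189.39; pay $523.50 → $7,665.89
Week 2: $7,665.89 +$136.89 interest = $7,802.78; pay $652.98 → $7,149.80
Week 3: $7,149.80 +$136.89 interest = $7,286.69; pay $782.46 → $6,504.23
Week 4: $6,504.23 +$136.89 interest = $6,641.12; pay $911.94 → $5,729.18
Week 5: $5,729.18 +$136.89 interest = $5,866.07; pay $1,041.42 → $4,824.65
Week 6: $4,824.65 +$136.89 interest = $4,961.54; pay $1,170.90 → $3,790.64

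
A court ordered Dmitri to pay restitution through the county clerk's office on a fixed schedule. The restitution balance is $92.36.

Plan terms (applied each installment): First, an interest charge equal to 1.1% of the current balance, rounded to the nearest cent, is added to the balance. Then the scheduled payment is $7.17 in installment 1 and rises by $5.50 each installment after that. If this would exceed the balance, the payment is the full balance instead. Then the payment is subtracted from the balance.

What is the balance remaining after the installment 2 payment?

$74.49

Installment 1: opening $92.36; interest $1.02 → $93.38; payment $7.17; balance $86.21
Installment 2: opening $86.21; interest $0.95 → $87.16; payment $12.67; balance $74.49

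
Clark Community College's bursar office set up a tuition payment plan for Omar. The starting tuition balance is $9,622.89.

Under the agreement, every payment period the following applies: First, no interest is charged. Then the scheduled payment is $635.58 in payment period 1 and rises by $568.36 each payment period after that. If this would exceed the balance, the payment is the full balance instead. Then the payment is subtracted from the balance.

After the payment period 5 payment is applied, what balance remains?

$761.39

Payment period 1: opening $9,622.89; payment $635.58; balance $8,987.31
Payment period 2: opening $8,987.31; payment $1,203.94; balance $7,783.37
Payment period 3: opening $7,783.37; payment $1,772.30; balance $6,011.07
Payment period 4: opening $6,011.07; payment $2,340.66; balance $3,670.41
Payment period 5: opening $3,670.41; payment $2,909.02; balance $761.39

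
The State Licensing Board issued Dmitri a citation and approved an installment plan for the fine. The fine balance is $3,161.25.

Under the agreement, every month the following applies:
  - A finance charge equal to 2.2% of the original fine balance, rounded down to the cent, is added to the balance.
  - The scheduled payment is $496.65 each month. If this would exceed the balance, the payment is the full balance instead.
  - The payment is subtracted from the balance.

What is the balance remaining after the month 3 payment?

$1,879.92

Month 1: $3,161.25 +$69.54 interest = $3,230.79; pay $496.65 → $2,734.14
Month 2: $2,734.14 +$69.54 interest = $2,803.68; pay $496.65 → $2,307.03
Month 3: $2,307.03 +$69.54 interest = $2,376.57; pay $496.65 → $1,879.92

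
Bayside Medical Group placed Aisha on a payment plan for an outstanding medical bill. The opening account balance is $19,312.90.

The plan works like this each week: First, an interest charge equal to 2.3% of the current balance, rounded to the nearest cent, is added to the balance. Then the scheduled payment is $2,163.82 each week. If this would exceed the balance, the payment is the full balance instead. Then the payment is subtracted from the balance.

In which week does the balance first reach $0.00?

11

Week 1: opening $19,312.90; interest $444.20 → $19,757.10; payment $2,163.82; balance $17,593.28
Week 2: opening $17,593.28; interest $404.65 → $17,997.93; payment $2,163.82; balance $15,834.11
Week 3: opening $15,834.11; interest $364.18 → $16,198.29; payment $2,163.82; balance $14,034.47
Week 4: opening $14,034.47; interest $322.79 → $14,357.26; payment $2,163.82; balance $12,193.44
Week 5: opening $12,193.44; interest $280.45 → $12,473.89; payment $2,163.82; balance $10,310.07
Week 6: opening $10,310.07; interest $237.13 → $10,547.20; payment $2,163.82; balance $8,383.38
Week 7: opening $8,383.38; interest $192.82 → $8,576.20; payment $2,163.82; balance $6,412.38
Week 8: opening $6,412.38; interest $147.48 → $6,559.86; payment $2,163.82; balance $4,396.04
Week 9: opening $4,396.04; interest $101.11 → $4,497.15; payment $2,163.82; balance $2,333.33
Week 10: opening $2,333.33; interest $53.67 → $2,387.00; payment $2,163.82; balance $223.18
Week 11: opening $223.18; interest $5.13 → $228.31; payment $228.31; balance $0.00
Balance reaches $0.00 in week 11.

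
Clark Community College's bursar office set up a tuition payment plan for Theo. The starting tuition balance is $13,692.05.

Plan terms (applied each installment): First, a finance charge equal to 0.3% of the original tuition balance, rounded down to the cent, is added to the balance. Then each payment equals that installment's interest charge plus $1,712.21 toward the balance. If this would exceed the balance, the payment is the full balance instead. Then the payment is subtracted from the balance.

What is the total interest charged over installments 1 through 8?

$328.56

Installment 1: $13,692.05 +$41.07 interest = $13,733.12; pay $1,753.28 → $11,979.84
Installment 2: $11,979.84 +$41.07 interest = $12,020.91; pay $1,753.28 → $10,267.63
Installment 3: $10,267.63 +$41.07 interest = $10,308.70; pay $1,753.28 → $8,555.42
Installment 4: $8,555.42 +$41.07 interest = $8,596.49; pay $1,753.28 → $6,843.21
Installment 5: $6,843.21 +$41.07 interest = $6,884.28; pay $1,753.28 → $5,131.00
Installment 6: $5,131.00 +$41.07 interest = $5,172.07; pay $1,753.28 → $3,418.79
Installment 7: $3,418.79 +$41.07 interest = $3,459.86; pay $1,753.28 → $1,706.58
Installment 8: $1,706.58 +$41.07 interest = $1,747.65; pay $1,747.65 → $0.00
Total interest: $41.07 + $41.07 + $41.07 + $41.07 + $41.07 + $41.07 + $41.07 + $41.07 = $328.56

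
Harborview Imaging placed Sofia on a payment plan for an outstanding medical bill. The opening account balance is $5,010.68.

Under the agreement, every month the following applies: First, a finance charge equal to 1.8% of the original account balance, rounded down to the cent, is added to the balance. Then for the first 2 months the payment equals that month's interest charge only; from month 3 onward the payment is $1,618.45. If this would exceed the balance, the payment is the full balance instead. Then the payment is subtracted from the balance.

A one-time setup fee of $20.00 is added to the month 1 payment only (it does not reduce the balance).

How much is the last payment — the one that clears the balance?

Month 1: $5,010.68 +$90.19 interest = $5,100.87; pay $90.19 (+ $20.00 fee) → $5,010.68
Month 2: $5,010.68 +$90.19 interest = $5,100.87; pay $90.19 → $5,010.68
Month 3: $5,010.68 +$90.19 interest = $5,100.87; pay $1,618.45 → $3,482.42
Month 4: $3,482.42 +$90.19 interest = $3,572.61; pay $1,618.45 → $1,954.16
Month 5: $1,954.16 +$90.19 interest = $2,044.35; pay $1,618.45 → $425.90
Month 6: $425.90 +$90.19 interest = $516.09; pay $516.09 → $0.00

$516.09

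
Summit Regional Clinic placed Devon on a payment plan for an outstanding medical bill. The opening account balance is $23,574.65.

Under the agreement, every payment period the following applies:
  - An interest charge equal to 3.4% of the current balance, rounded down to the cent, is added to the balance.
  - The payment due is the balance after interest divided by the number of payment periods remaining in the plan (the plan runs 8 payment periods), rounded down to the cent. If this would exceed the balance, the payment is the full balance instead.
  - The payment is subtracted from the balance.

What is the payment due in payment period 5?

$3,483.03

# | Opening | Interest | Payment | End bal
1 | $23,574.65 | $801.53 | $3,047.02 | $21,329.16
2 | $21,329.16 | $725.19 | $3,150.62 | $18,903.73
3 | $18,903.73 | $642.72 | $3,257.74 | $16,288.71
4 | $16,288.71 | $553.81 | $3,368.50 | $13,474.02
5 | $13,474.02 | $458.11 | $3,483.03 | $10,449.10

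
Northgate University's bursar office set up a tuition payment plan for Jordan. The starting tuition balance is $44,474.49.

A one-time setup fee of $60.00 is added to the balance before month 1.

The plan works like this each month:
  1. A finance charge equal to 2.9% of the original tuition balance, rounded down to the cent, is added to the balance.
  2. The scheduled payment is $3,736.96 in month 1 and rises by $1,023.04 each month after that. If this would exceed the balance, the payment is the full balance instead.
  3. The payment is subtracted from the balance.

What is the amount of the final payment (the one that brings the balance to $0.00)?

$7,210.01

# | Opening | Interest | Payment | End bal
1 | $44,534.49 | $1,289.76 | $3,736.96 | $42,087.29
2 | $42,087.29 | $1,289.76 | $4,760.00 | $38,617.05
3 | $38,617.05 | $1,289.76 | $5,783.04 | $34,123.77
4 | $34,123.77 | $1,289.76 | $6,806.08 | $28,607.45
5 | $28,607.45 | $1,289.76 | $7,829.12 | $22,068.09
6 | $22,068.09 | $1,289.76 | $8,852.16 | $14,505.69
7 | $14,505.69 | $1,289.76 | $9,875.20 | $5,920.25
8 | $5,920.25 | $1,289.76 | $7,210.01 | $0.00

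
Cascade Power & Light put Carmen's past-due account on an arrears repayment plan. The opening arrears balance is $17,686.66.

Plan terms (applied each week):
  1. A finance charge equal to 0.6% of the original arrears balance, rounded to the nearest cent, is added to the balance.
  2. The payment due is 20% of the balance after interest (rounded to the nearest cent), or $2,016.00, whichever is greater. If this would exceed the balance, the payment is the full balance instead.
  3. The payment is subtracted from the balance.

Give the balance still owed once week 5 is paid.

# | Opening | Interest | Payment | End bal
1 | $17,686.66 | $106.12 | $3,558.56 | $14,234.22
2 | $14,234.22 | $106.12 | $2,868.07 | $11,472.27
3 | $11,472.27 | $106.12 | $2,315.68 | $9,262.71
4 | $9,262.71 | $106.12 | $2,016.00 | $7,352.83
5 | $7,352.83 | $106.12 | $2,016.00 | $5,442.95

$5,442.95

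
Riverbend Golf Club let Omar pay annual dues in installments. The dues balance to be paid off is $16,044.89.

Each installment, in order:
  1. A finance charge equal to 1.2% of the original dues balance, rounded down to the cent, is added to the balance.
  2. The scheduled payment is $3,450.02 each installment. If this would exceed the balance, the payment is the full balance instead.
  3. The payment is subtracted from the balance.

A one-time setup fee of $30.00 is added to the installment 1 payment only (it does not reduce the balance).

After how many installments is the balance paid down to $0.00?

Installment 1: $16,044.89 +$192.53 interest = $16,237.42; pay $3,450.02 (+ $30.00 fee) → $12,787.40
Installment 2: $12,787.40 +$192.53 interest = $12,979.93; pay $3,450.02 → $9,529.91
Installment 3: $9,529.91 +$192.53 interest = $9,722.44; pay $3,450.02 → $6,272.42
Installment 4: $6,272.42 +$192.53 interest = $6,464.95; pay $3,450.02 → $3,014.93
Installment 5: $3,014.93 +$192.53 interest = $3,207.46; pay $3,207.46 → $0.00
Balance reaches $0.00 in installment 5.

5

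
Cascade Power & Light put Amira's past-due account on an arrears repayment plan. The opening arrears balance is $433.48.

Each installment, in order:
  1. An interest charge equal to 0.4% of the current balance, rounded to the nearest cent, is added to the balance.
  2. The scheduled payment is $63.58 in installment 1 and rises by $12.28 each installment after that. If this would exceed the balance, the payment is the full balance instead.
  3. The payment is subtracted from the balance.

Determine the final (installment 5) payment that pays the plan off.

$111.17

Installment 1: opening $433.48; interest $1.73 → $435.21; payment $63.58; balance $371.63
Installment 2: opening $371.63; interest $1.49 → $373.12; payment $75.86; balance $297.26
Installment 3: opening $297.26; interest $1.19 → $298.45; payment $88.14; balance $210.31
Installment 4: opening $210.31; interest $0.84 → $211.15; payment $100.42; balance $110.73
Installment 5: opening $110.73; interest $0.44 → $111.17; payment $111.17; balance $0.00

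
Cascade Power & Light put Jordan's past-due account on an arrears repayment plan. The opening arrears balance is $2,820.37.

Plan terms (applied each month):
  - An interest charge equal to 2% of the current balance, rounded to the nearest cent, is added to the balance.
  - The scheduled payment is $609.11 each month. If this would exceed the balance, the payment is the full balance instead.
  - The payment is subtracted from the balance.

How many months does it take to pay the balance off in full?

Month 1: $2,820.37 +$56.41 interest = $2,876.78; pay $609.11 → $2,267.67
Month 2: $2,267.67 +$45.35 interest = $2,313.02; pay $609.11 → $1,703.91
Month 3: $1,703.91 +$34.08 interest = $1,737.99; pay $609.11 → $1,128.88
Month 4: $1,128.88 +$22.58 interest = $1,151.46; pay $609.11 → $542.35
Month 5: $542.35 +$10.85 interest = $553.20; pay $553.20 → $0.00
Balance reaches $0.00 in month 5.

5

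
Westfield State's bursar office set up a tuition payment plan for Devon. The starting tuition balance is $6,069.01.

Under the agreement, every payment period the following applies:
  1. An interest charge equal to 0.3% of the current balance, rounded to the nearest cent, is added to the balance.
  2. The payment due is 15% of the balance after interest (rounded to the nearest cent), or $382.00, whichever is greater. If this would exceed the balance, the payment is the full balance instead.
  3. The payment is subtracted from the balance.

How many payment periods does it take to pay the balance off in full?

# | Opening | Interest | Payment | End bal
1 | $6,069.01 | $18.21 | $913.08 | $5,174.14
2 | $5,174.14 | $15.52 | $778.45 | $4,411.21
3 | $4,411.21 | $13.23 | $663.67 | $3,760.77
4 | $3,760.77 | $11.28 | $565.81 | $3,206.24
5 | $3,206.24 | $9.62 | $482.38 | $2,733.48
6 | $2,733.48 | $8.20 | $411.25 | $2,330.43
7 | $2,330.43 | $6.99 | $382.00 | $1,955.42
8 | $1,955.42 | $5.87 | $382.00 | $1,579.29
9 | $1,579.29 | $4.74 | $382.00 | $1,202.03
10 | $1,202.03 | $3.61 | $382.00 | $823.64
11 | $823.64 | $2.47 | $382.00 | $444.11
12 | $444.11 | $1.33 | $382.00 | $63.44
13 | $63.44 | $0.19 | $63.63 | $0.00
Balance reaches $0.00 in payment period 13.

13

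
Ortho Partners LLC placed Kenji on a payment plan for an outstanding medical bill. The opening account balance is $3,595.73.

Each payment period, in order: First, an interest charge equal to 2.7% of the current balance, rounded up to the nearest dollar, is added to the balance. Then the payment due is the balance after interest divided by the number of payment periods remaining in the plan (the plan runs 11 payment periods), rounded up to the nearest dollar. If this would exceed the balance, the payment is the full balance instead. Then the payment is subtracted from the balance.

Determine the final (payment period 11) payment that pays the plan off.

$438.73

Payment period 1: $3,595.73 +$98.00 interest = $3,693.73; pay $336.00 → $3,357.73
Payment period 2: $3,357.73 +$91.00 interest = $3,448.73; pay $345.00 → $3,103.73
Payment period 3: $3,103.73 +$84.00 interest = $3,187.73; pay $355.00 → $2,832.73
Payment period 4: $2,832.73 +$77.00 interest = $2,909.73; pay $364.00 → $2,545.73
Payment period 5: $2,545.73 +$69.00 interest = $2,614.73; pay $374.00 → $2,240.73
Payment period 6: $2,240.73 +$61.00 interest = $2,301.73; pay $384.00 → $1,917.73
Payment period 7: $1,917.73 +$52.00 interest = $1,969.73; pay $394.00 → $1,575.73
Payment period 8: $1,575.73 +$43.00 interest = $1,618.73; pay $405.00 → $1,213.73
Payment period 9: $1,213.73 +$33.00 interest = $1,246.73; pay $416.00 → $830.73
Payment period 10: $830.73 +$23.00 interest = $853.73; pay $427.00 → $426.73
Payment period 11: $426.73 +$12.00 interest = $438.73; pay $438.73 → $0.00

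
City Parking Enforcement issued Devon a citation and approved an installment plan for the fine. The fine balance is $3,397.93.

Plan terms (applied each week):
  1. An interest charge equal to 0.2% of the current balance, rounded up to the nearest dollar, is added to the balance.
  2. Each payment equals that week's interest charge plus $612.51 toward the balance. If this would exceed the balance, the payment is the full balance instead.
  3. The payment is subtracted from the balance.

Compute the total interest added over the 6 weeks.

$25.00

Week 1: opening $3,397.93; interest $7.00 → $3,404.93; payment $619.51; balance $2,785.42
Week 2: opening $2,785.42; interest $6.00 → $2,791.42; payment $618.51; balance $2,172.91
Week 3: opening $2,172.91; interest $5.00 → $2,177.91; payment $617.51; balance $1,560.40
Week 4: opening $1,560.40; interest $4.00 → $1,564.40; payment $616.51; balance $947.89
Week 5: opening $947.89; interest $2.00 → $949.89; payment $614.51; balance $335.38
Week 6: opening $335.38; interest $1.00 → $336.38; payment $336.38; balance $0.00
Total interest: $7.00 + $6.00 + $5.00 + $4.00 + $2.00 + $1.00 = $25.00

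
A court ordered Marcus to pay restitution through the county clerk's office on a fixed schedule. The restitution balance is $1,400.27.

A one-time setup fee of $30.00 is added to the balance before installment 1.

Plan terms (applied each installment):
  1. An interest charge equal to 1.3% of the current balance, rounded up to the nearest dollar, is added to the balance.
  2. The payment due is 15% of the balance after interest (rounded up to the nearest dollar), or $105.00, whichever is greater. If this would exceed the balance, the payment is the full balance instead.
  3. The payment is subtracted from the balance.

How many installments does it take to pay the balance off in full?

# | Opening | Interest | Payment | End bal
1 | $1,430.27 | $19.00 | $218.00 | $1,231.27
2 | $1,231.27 | $17.00 | $188.00 | $1,060.27
3 | $1,060.27 | $14.00 | $162.00 | $912.27
4 | $912.27 | $12.00 | $139.00 | $785.27
5 | $785.27 | $11.00 | $120.00 | $676.27
6 | $676.27 | $9.00 | $105.00 | $580.27
7 | $580.27 | $8.00 | $105.00 | $483.27
8 | $483.27 | $7.00 | $105.00 | $385.27
9 | $385.27 | $6.00 | $105.00 | $286.27
10 | $286.27 | $4.00 | $105.00 | $185.27
11 | $185.27 | $3.00 | $105.00 | $83.27
12 | $83.27 | $2.00 | $85.27 | $0.00
Balance reaches $0.00 in installment 12.

12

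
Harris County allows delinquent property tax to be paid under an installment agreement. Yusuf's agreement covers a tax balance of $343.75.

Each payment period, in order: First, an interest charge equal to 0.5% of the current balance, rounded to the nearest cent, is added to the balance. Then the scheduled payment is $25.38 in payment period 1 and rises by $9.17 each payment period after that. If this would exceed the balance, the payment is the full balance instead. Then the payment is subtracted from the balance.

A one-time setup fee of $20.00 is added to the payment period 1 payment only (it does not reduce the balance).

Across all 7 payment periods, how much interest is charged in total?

$7.92

Payment period 1: opening $343.75; interest $1.72 → $345.47; payment $25.38 (+ $20.00 fee); balance $320.09
Payment period 2: opening $320.09; interest $1.60 → $321.69; payment $34.55; balance $287.14
Payment period 3: opening $287.14; interest $1.44 → $288.58; payment $43.72; balance $244.86
Payment period 4: opening $244.86; interest $1.22 → $246.08; payment $52.89; balance $193.19
Payment period 5: opening $193.19; interest $0.97 → $194.16; payment $62.06; balance $132.10
Payment period 6: opening $132.10; interest $0.66 → $132.76; payment $71.23; balance $61.53
Payment period 7: opening $61.53; interest $0.31 → $61.84; payment $61.84; balance $0.00
Total interest: $1.72 + $1.60 + $1.44 + $1.22 + $0.97 + $0.66 + $0.31 = $7.92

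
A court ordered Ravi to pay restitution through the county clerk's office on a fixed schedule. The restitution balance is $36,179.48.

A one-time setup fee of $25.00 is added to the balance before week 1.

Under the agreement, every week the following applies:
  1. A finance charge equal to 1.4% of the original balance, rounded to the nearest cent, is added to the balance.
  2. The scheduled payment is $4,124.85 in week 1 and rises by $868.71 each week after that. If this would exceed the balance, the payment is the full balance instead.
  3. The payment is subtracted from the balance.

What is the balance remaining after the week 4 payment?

$16,518.86

# | Opening | Interest | Payment | End bal
1 | $36,204.48 | $506.51 | $4,124.85 | $32,586.14
2 | $32,586.14 | $506.51 | $4,993.56 | $28,099.09
3 | $28,099.09 | $506.51 | $5,862.27 | $22,743.33
4 | $22,743.33 | $506.51 | $6,730.98 | $16,518.86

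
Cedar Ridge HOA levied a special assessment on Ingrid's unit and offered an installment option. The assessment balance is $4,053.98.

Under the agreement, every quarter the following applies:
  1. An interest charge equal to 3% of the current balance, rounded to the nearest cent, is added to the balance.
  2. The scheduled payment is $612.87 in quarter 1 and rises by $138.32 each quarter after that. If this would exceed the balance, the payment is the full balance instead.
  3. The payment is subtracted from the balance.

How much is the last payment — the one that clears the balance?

$21.15

# | Opening | Interest | Payment | End bal
1 | $4,053.98 | $121.62 | $612.87 | $3,562.73
2 | $3,562.73 | $106.88 | $751.19 | $2,918.42
3 | $2,918.42 | $87.55 | $889.51 | $2,116.46
4 | $2,116.46 | $63.49 | $1,027.83 | $1,152.12
5 | $1,152.12 | $34.56 | $1,166.15 | $20.53
6 | $20.53 | $0.62 | $21.15 | $0.00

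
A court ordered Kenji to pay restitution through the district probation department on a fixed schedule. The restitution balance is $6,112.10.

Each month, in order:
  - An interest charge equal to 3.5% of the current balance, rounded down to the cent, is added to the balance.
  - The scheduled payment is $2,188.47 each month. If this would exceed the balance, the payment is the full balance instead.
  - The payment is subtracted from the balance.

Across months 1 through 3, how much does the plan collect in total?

Month 1: $6,112.10 +$213.92 interest = $6,326.02; pay $2,188.47 → $4,137.55
Month 2: $4,137.55 +$144.81 interest = $4,282.36; pay $2,188.47 → $2,093.89
Month 3: $2,093.89 +$73.28 interest = $2,167.17; pay $2,167.17 → $0.00
Total paid: $6,544.11

$6,544.11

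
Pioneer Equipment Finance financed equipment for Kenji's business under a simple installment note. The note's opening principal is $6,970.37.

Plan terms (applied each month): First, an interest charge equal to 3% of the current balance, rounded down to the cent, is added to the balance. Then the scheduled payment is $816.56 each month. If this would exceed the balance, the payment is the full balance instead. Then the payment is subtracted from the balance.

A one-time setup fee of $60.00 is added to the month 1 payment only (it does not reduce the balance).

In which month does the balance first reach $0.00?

11

Month 1: $6,970.37 +$209.11 interest = $7,179.48; pay $816.56 (+ $60.00 fee) → $6,362.92
Month 2: $6,362.92 +$190.88 interest = $6,553.80; pay $816.56 → $5,737.24
Month 3: $5,737.24 +$172.11 interest = $5,909.35; pay $816.56 → $5,092.79
Month 4: $5,092.79 +$152.78 interest = $5,245.57; pay $816.56 → $4,429.01
Month 5: $4,429.01 +$132.87 interest = $4,561.88; pay $816.56 → $3,745.32
Month 6: $3,745.32 +$112.35 interest = $3,857.67; pay $816.56 → $3,041.11
Month 7: $3,041.11 +$91.23 interest = $3,132.34; pay $816.56 → $2,315.78
Month 8: $2,315.78 +$69.47 interest = $2,385.25; pay $816.56 → $1,568.69
Month 9: $1,568.69 +$47.06 interest = $1,615.75; pay $816.56 → $799.19
Month 10: $799.19 +$23.97 interest = $823.16; pay $816.56 → $6.60
Month 11: $6.60 +$0.19 interest = $6.79; pay $6.79 → $0.00
Balance reaches $0.00 in month 11.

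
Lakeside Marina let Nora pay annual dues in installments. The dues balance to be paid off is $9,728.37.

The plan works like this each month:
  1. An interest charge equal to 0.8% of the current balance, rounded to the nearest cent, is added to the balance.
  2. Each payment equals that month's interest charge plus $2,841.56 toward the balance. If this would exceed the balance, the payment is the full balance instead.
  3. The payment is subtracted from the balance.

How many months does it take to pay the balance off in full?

Month 1: $9,728.37 +$77.83 interest = $9,806.20; pay $2,919.39 → $6,886.81
Month 2: $6,886.81 +$55.09 interest = $6,941.90; pay $2,896.65 → $4,045.25
Month 3: $4,045.25 +$32.36 interest = $4,077.61; pay $2,873.92 → $1,203.69
Month 4: $1,203.69 +$9.63 interest = $1,213.32; pay $1,213.32 → $0.00
Balance reaches $0.00 in month 4.

4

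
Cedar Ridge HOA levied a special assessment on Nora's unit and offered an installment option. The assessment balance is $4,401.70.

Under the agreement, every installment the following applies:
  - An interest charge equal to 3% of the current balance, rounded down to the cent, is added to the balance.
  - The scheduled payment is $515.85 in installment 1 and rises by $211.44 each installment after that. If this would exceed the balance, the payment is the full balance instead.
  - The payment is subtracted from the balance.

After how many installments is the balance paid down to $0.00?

6

# | Opening | Interest | Payment | End bal
1 | $4,401.70 | $132.05 | $515.85 | $4,017.90
2 | $4,017.90 | $120.53 | $727.29 | $3,411.14
3 | $3,411.14 | $102.33 | $938.73 | $2,574.74
4 | $2,574.74 | $77.24 | $1,150.17 | $1,501.81
5 | $1,501.81 | $45.05 | $1,361.61 | $185.25
6 | $185.25 | $5.55 | $190.80 | $0.00
Balance reaches $0.00 in installment 6.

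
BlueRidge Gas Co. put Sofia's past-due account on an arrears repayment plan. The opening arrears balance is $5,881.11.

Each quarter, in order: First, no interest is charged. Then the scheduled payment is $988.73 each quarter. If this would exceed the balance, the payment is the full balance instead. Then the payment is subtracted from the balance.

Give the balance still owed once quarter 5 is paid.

Quarter 1: $5,881.11 − $988.73 → $4,892.38
Quarter 2: $4,892.38 − $988.73 → $3,903.65
Quarter 3: $3,903.65 − $988.73 → $2,914.92
Quarter 4: $2,914.92 − $988.73 → $1,926.19
Quarter 5: $1,926.19 − $988.73 → $937.46

$937.46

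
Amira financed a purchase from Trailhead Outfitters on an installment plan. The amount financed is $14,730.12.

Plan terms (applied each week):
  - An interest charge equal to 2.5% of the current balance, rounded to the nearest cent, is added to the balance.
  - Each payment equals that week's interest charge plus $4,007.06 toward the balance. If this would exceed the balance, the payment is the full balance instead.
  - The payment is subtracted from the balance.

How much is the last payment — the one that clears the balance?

$2,776.66

# | Opening | Interest | Payment | End bal
1 | $14,730.12 | $368.25 | $4,375.31 | $10,723.06
2 | $10,723.06 | $268.08 | $4,275.14 | $6,716.00
3 | $6,716.00 | $167.90 | $4,174.96 | $2,708.94
4 | $2,708.94 | $67.72 | $2,776.66 | $0.00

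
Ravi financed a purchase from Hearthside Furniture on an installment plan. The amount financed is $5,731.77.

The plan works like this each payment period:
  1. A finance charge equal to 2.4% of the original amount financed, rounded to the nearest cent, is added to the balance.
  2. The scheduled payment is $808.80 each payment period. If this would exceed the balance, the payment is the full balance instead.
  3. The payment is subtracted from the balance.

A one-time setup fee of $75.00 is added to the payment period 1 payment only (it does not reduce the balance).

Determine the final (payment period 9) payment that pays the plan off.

$499.41

# | Opening | Interest | Payment | Fee | End bal
1 | $5,731.77 | $137.56 | $808.80 | $75.00 | $5,060.53
2 | $5,060.53 | $137.56 | $808.80 | — | $4,389.29
3 | $4,389.29 | $137.56 | $808.80 | — | $3,718.05
4 | $3,718.05 | $137.56 | $808.80 | — | $3,046.81
5 | $3,046.81 | $137.56 | $808.80 | — | $2,375.57
6 | $2,375.57 | $137.56 | $808.80 | — | $1,704.33
7 | $1,704.33 | $137.56 | $808.80 | — | $1,033.09
8 | $1,033.09 | $137.56 | $808.80 | — | $361.85
9 | $361.85 | $137.56 | $499.41 | — | $0.00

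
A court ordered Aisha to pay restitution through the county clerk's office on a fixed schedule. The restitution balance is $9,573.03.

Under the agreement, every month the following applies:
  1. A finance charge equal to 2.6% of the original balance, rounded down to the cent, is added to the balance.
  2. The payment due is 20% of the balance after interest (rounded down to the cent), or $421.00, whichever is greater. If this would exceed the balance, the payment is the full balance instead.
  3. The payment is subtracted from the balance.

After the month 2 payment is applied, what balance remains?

Month 1: opening $9,573.03; interest $248.89 → $9,821.92; payment $1,964.38; balance $7,857.54
Month 2: opening $7,857.54; interest $248.89 → $8,106.43; payment $1,621.28; balance $6,485.15

$6,485.15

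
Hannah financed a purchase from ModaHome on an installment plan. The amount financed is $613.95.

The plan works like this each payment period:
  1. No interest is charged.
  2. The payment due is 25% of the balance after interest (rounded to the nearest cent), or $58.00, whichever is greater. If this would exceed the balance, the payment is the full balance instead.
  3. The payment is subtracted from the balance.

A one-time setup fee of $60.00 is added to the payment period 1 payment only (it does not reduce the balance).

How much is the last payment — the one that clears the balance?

Payment period 1: $613.95 − $153.49 (+ $60.00 fee) → $460.46
Payment period 2: $460.46 − $115.12 → $345.34
Payment period 3: $345.34 − $86.34 → $259.00
Payment period 4: $259.00 − $64.75 → $194.25
Payment period 5: $194.25 − $58.00 → $136.25
Payment period 6: $136.25 − $58.00 → $78.25
Payment period 7: $78.25 − $58.00 → $20.25
Payment period 8: $20.25 − $20.25 → $0.00

$20.25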